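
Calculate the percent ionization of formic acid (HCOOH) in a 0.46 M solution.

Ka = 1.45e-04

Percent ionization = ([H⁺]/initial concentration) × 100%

Using Ka equilibrium: x² + Ka×x - Ka×C = 0. Solving: [H⁺] = 8.0948e-03. Percent = (8.0948e-03/0.46) × 100

Percent ionization = 1.76%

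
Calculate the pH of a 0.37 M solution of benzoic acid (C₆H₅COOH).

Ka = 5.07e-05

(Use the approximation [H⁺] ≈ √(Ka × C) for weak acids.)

[H⁺] = √(Ka × C) = √(5.07e-05 × 0.37) = 4.3312e-03. pH = -log(4.3312e-03)

pH = 2.36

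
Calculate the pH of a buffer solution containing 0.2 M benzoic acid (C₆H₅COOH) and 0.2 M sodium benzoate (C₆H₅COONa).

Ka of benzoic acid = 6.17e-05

pKa = -log(6.17e-05) = 4.21. pH = pKa + log([A⁻]/[HA]) = 4.21 + log(0.2/0.2)

pH = 4.21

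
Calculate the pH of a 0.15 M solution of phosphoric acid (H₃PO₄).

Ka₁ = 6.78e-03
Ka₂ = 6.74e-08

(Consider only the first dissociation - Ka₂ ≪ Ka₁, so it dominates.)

First dissociation dominates. From Ka₁ = [H⁺][HA⁻]/[H₂A], x² + Ka₁·x − Ka₁·C = 0 with C = 0.15 M and Ka₁ = 6.78e-03. Solving: [H⁺] = (−Ka₁ + √(Ka₁² + 4·Ka₁·C)) / 2 = 2.8680e-02 M. pH = -log(2.8680e-02) = 1.54.

pH = 1.54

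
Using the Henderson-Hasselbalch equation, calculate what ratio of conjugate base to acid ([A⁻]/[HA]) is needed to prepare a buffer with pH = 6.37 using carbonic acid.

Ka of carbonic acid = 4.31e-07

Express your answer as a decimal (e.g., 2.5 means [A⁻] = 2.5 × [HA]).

pKa = -log(4.31e-07) = 6.3655. pH = pKa + log([A⁻]/[HA]), so log([A⁻]/[HA]) = pH − pKa = 6.37 − 6.3655 = 0.0045. [A⁻]/[HA] = 10^(0.0045) = 1.01

[A⁻]/[HA] = 1.01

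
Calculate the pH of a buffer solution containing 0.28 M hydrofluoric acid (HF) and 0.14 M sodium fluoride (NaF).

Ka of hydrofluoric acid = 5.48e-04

pKa = -log(5.48e-04) = 3.26. pH = pKa + log([A⁻]/[HA]) = 3.26 + log(0.14/0.28)

pH = 2.96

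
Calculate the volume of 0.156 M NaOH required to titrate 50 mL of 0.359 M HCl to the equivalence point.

At equivalence: moles acid = moles base. moles HCl = 0.359 × 50/1000 = 0.01795 mol. V_base = moles / 0.156 × 1000 = 115.1 mL.

V_{base} = 115.1 mL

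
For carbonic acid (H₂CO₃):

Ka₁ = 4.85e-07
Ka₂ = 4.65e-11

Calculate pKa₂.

pKa₂ = -log(Ka₂) = -log(4.65e-11) = 10.33.

pK_{a2} = 10.33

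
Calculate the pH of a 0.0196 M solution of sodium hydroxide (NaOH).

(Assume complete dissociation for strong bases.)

[OH⁻] = 0.0196 M for strong base. pOH = -log[OH⁻] = 1.71, pH = 14 - pOH

pH = 12.29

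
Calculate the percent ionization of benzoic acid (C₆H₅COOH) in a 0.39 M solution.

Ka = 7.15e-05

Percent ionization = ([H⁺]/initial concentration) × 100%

Using Ka equilibrium: x² + Ka×x - Ka×C = 0. Solving: [H⁺] = 5.2450e-03. Percent = (5.2450e-03/0.39) × 100

Percent ionization = 1.34%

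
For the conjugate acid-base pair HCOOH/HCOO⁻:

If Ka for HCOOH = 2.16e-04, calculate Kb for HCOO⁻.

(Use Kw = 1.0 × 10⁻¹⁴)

For a conjugate pair Ka × Kb = Kw, so Kb = Kw/Ka = 1.0 × 10⁻¹⁴ / 2.16e-04 = 4.63e-11.

K_b = 4.63e-11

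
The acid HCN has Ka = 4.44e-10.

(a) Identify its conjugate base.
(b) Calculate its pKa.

(a) The conjugate base is formed by removing one H⁺ from HCN, giving CN⁻. (b) pKa = -log(Ka) = -log(4.44e-10) = 9.35.

Conjugate base: CN⁻; pK_a = 9.35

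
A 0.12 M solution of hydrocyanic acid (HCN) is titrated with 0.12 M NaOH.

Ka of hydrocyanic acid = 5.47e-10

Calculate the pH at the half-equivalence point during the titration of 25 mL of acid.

At half-equivalence [HA] = [A⁻], so Henderson-Hasselbalch gives pH = pKa = -log(5.47e-10) = 9.26.

pH = pKa = 9.26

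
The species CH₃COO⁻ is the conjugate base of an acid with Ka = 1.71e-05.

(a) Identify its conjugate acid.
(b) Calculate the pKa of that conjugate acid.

(a) The conjugate acid is formed by adding one H⁺ to CH₃COO⁻, giving CH₃COOH. (b) pKa = -log(Ka) = -log(1.71e-05) = 4.77.

Conjugate acid: CH₃COOH; pK_a = 4.77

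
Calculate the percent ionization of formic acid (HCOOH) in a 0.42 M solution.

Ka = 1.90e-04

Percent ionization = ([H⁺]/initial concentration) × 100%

Using Ka equilibrium: x² + Ka×x - Ka×C = 0. Solving: [H⁺] = 8.8386e-03. Percent = (8.8386e-03/0.42) × 100

Percent ionization = 2.1%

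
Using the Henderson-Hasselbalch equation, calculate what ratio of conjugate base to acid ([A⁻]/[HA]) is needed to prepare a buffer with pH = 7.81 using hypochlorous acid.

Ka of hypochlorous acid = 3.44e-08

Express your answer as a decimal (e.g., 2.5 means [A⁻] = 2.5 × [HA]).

pKa = -log(3.44e-08) = 7.4634. pH = pKa + log([A⁻]/[HA]), so log([A⁻]/[HA]) = pH − pKa = 7.81 − 7.4634 = 0.3466. [A⁻]/[HA] = 10^(0.3466) = 2.22

[A⁻]/[HA] = 2.22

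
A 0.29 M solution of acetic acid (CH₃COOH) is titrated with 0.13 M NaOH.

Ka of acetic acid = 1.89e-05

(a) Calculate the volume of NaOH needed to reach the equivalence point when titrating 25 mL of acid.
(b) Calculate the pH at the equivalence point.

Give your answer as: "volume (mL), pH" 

moles acid = 0.29 × 25/1000 = 0.00725 mol; V_base = moles/0.13 × 1000 = 55.8 mL. At equivalence only the conjugate base is present: [A⁻] = 0.00725/0.081 = 8.9762e-02 M. Kb = Kw/Ka = 5.29e-10; [OH⁻] = √(Kb × [A⁻]) = 6.8915e-06; pOH = 5.16; pH = 14 - pOH = 8.84.

V = 55.8 mL, pH = 8.84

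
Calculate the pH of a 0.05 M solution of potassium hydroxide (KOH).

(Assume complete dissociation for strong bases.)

[OH⁻] = 0.05 M for strong base. pOH = -log[OH⁻] = 1.30, pH = 14 - pOH

pH = 12.70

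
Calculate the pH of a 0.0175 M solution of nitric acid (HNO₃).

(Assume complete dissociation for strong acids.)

[H⁺] = 0.0175 M for strong acid. pH = -log[H⁺] = -log(0.0175)

pH = 1.76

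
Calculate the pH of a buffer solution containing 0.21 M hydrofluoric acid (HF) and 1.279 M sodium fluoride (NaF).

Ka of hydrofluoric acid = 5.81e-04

pKa = -log(5.81e-04) = 3.24. pH = pKa + log([A⁻]/[HA]) = 3.24 + log(1.279/0.21)

pH = 4.02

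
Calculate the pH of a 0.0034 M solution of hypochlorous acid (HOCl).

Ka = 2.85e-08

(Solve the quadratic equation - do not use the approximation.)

x² + Ka×x - Ka×C = 0. Using quadratic formula: [H⁺] = 9.8295e-06

pH = 5.01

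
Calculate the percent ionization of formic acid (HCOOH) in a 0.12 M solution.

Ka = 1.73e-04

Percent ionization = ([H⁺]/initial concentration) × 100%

Using Ka equilibrium: x² + Ka×x - Ka×C = 0. Solving: [H⁺] = 4.4706e-03. Percent = (4.4706e-03/0.12) × 100

Percent ionization = 3.73%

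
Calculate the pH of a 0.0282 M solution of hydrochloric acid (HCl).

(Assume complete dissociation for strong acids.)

[H⁺] = 0.0282 M for strong acid. pH = -log[H⁺] = -log(0.0282)

pH = 1.55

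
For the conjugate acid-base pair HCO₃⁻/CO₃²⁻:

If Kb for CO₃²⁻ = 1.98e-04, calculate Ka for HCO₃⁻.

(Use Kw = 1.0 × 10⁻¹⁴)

For a conjugate pair Ka × Kb = Kw, so Ka = Kw/Kb = 1.0 × 10⁻¹⁴ / 1.98e-04 = 5.05e-11.

K_a = 5.05e-11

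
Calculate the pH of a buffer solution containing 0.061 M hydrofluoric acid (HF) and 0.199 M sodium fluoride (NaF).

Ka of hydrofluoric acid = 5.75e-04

pKa = -log(5.75e-04) = 3.24. pH = pKa + log([A⁻]/[HA]) = 3.24 + log(0.199/0.061)

pH = 3.75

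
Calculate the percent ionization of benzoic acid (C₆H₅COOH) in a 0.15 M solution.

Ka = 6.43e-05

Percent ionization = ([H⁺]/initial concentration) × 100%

Using Ka equilibrium: x² + Ka×x - Ka×C = 0. Solving: [H⁺] = 3.0737e-03. Percent = (3.0737e-03/0.15) × 100

Percent ionization = 2.05%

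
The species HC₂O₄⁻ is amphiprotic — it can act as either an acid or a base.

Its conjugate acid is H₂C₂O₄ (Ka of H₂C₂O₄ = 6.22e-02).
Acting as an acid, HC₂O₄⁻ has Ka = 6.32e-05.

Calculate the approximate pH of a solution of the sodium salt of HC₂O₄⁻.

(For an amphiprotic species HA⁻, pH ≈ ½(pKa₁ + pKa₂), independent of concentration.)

pKa₁ = -log(6.22e-02) = 1.21; pKa₂ = -log(6.32e-05) = 4.20. For an amphiprotic species, pH ≈ ½(pKa₁ + pKa₂) = ½(1.21 + 4.20) = 2.70.

pH = 2.70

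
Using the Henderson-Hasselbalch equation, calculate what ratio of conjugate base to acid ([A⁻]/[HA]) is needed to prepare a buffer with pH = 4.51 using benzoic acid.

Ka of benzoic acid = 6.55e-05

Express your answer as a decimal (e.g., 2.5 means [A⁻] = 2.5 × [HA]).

pKa = -log(6.55e-05) = 4.1838. pH = pKa + log([A⁻]/[HA]), so log([A⁻]/[HA]) = pH − pKa = 4.51 − 4.1838 = 0.3262. [A⁻]/[HA] = 10^(0.3262) = 2.12

[A⁻]/[HA] = 2.12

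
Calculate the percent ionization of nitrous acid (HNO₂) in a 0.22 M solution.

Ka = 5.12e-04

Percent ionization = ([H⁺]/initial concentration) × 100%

Using Ka equilibrium: x² + Ka×x - Ka×C = 0. Solving: [H⁺] = 1.0360e-02. Percent = (1.0360e-02/0.22) × 100

Percent ionization = 4.71%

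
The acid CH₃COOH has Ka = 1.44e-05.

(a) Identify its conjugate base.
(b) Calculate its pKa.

(a) The conjugate base is formed by removing one H⁺ from CH₃COOH, giving CH₃COO⁻. (b) pKa = -log(Ka) = -log(1.44e-05) = 4.84.

Conjugate base: CH₃COO⁻; pK_a = 4.84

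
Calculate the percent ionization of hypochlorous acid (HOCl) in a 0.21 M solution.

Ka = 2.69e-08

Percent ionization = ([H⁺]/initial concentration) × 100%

Using Ka equilibrium: x² + Ka×x - Ka×C = 0. Solving: [H⁺] = 7.5146e-05. Percent = (7.5146e-05/0.21) × 100

Percent ionization = 0.0358%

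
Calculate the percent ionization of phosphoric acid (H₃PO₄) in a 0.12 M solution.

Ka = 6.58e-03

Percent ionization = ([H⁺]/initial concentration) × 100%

Using Ka equilibrium: x² + Ka×x - Ka×C = 0. Solving: [H⁺] = 2.5002e-02. Percent = (2.5002e-02/0.12) × 100

Percent ionization = 20.8%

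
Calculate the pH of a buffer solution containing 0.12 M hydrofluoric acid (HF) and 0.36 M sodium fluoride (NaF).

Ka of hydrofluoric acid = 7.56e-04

pKa = -log(7.56e-04) = 3.12. pH = pKa + log([A⁻]/[HA]) = 3.12 + log(0.36/0.12)

pH = 3.60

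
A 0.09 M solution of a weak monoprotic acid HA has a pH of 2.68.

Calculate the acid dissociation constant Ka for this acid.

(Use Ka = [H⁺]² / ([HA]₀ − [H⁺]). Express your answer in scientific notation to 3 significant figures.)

[H⁺] = 10^(−pH) = 10^(−2.68) = 2.089e-03 M. For HA ⇌ H⁺ + A⁻, Ka = [H⁺][A⁻]/[HA] = [H⁺]² / ([HA]₀ − [H⁺]) = (2.089e-03)² / (0.09 − 2.089e-03) = 4.97e-05.

K_a = 4.97e-05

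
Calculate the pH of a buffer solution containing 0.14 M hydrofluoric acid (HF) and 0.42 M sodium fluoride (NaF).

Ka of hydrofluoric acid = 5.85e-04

pKa = -log(5.85e-04) = 3.23. pH = pKa + log([A⁻]/[HA]) = 3.23 + log(0.42/0.14)

pH = 3.71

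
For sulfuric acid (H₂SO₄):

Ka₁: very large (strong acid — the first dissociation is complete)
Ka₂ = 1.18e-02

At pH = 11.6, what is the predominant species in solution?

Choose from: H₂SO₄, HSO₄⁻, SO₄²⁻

The first dissociation is complete, so H₂SO₄ itself is never the predominant species in water; pKa₂ = -log(1.18e-02) = 1.93. For a polyprotic acid the predominant species crosses at each pKa: below pKa_n the protonated form dominates, above it the deprotonated form does. At pH = 11.6, the predominant species is SO₄²⁻.

SO₄²⁻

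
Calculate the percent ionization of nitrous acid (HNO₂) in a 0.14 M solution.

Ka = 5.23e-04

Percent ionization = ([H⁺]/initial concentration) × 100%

Using Ka equilibrium: x² + Ka×x - Ka×C = 0. Solving: [H⁺] = 8.2994e-03. Percent = (8.2994e-03/0.14) × 100

Percent ionization = 5.93%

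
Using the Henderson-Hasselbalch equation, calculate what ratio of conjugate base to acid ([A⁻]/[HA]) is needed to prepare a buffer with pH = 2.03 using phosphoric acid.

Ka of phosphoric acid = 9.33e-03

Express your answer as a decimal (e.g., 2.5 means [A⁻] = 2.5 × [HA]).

pKa = -log(9.33e-03) = 2.0301. pH = pKa + log([A⁻]/[HA]), so log([A⁻]/[HA]) = pH − pKa = 2.03 − 2.0301 = -0.0001. [A⁻]/[HA] = 10^(-0.0001) = 1.00

[A⁻]/[HA] = 1.00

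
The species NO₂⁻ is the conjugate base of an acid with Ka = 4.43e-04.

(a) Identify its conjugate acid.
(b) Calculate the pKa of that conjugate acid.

(a) The conjugate acid is formed by adding one H⁺ to NO₂⁻, giving HNO₂. (b) pKa = -log(Ka) = -log(4.43e-04) = 3.35.

Conjugate acid: HNO₂; pK_a = 3.35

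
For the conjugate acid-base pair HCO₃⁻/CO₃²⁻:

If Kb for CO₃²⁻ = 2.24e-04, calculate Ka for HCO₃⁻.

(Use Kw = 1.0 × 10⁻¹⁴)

For a conjugate pair Ka × Kb = Kw, so Ka = Kw/Kb = 1.0 × 10⁻¹⁴ / 2.24e-04 = 4.46e-11.

K_a = 4.46e-11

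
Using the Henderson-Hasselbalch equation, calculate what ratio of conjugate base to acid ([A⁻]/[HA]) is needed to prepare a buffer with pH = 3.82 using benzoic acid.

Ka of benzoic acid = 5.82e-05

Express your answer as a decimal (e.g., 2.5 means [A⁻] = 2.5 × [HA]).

pKa = -log(5.82e-05) = 4.2351. pH = pKa + log([A⁻]/[HA]), so log([A⁻]/[HA]) = pH − pKa = 3.82 − 4.2351 = -0.4151. [A⁻]/[HA] = 10^(-0.4151) = 0.385

[A⁻]/[HA] = 0.385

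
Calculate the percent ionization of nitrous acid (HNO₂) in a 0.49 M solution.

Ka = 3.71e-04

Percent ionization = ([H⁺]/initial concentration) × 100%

Using Ka equilibrium: x² + Ka×x - Ka×C = 0. Solving: [H⁺] = 1.3299e-02. Percent = (1.3299e-02/0.49) × 100

Percent ionization = 2.71%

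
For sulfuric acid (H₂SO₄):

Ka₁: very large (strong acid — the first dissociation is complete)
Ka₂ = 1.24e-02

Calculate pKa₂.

pKa₂ = -log(Ka₂) = -log(1.24e-02) = 1.91.

pK_{a2} = 1.91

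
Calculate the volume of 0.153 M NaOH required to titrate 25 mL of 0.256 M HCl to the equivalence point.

At equivalence: moles acid = moles base. moles HCl = 0.256 × 25/1000 = 0.0064 mol. V_base = moles / 0.153 × 1000 = 41.8 mL.

V_{base} = 41.8 mL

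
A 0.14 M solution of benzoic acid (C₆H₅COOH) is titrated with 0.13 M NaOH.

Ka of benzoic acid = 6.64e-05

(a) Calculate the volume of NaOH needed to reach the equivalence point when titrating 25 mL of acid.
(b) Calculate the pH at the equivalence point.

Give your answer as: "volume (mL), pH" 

moles acid = 0.14 × 25/1000 = 0.0035 mol; V_base = moles/0.13 × 1000 = 26.9 mL. At equivalence only the conjugate base is present: [A⁻] = 0.0035/0.052 = 6.7407e-02 M. Kb = Kw/Ka = 1.51e-10; [OH⁻] = √(Kb × [A⁻]) = 3.1862e-06; pOH = 5.50; pH = 14 - pOH = 8.50.

V = 26.9 mL, pH = 8.50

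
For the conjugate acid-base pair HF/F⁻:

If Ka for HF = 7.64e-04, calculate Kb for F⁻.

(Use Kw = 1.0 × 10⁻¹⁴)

For a conjugate pair Ka × Kb = Kw, so Kb = Kw/Ka = 1.0 × 10⁻¹⁴ / 7.64e-04 = 1.31e-11.

K_b = 1.31e-11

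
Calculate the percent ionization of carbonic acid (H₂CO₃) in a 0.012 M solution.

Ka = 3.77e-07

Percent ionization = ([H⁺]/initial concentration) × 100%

Using Ka equilibrium: x² + Ka×x - Ka×C = 0. Solving: [H⁺] = 6.7072e-05. Percent = (6.7072e-05/0.012) × 100

Percent ionization = 0.559%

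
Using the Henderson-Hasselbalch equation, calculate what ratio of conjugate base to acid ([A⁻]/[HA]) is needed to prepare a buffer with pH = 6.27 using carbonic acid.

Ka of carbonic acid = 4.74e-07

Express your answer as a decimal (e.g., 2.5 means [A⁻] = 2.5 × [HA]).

pKa = -log(4.74e-07) = 6.3242. pH = pKa + log([A⁻]/[HA]), so log([A⁻]/[HA]) = pH − pKa = 6.27 − 6.3242 = -0.0542. [A⁻]/[HA] = 10^(-0.0542) = 0.883

[A⁻]/[HA] = 0.883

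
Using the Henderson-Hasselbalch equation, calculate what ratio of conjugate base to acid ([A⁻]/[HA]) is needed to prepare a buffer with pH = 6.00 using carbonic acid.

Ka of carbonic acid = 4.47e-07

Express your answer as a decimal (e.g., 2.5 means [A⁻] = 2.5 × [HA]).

pKa = -log(4.47e-07) = 6.3497. pH = pKa + log([A⁻]/[HA]), so log([A⁻]/[HA]) = pH − pKa = 6.00 − 6.3497 = -0.3497. [A⁻]/[HA] = 10^(-0.3497) = 0.447

[A⁻]/[HA] = 0.447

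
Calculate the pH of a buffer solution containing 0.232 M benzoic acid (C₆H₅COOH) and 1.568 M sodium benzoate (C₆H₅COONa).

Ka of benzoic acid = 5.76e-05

pKa = -log(5.76e-05) = 4.24. pH = pKa + log([A⁻]/[HA]) = 4.24 + log(1.568/0.232)

pH = 5.07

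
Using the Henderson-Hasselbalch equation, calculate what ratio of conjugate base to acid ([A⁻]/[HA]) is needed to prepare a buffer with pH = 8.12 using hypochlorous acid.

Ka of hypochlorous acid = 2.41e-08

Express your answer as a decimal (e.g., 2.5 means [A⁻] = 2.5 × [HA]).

pKa = -log(2.41e-08) = 7.6180. pH = pKa + log([A⁻]/[HA]), so log([A⁻]/[HA]) = pH − pKa = 8.12 − 7.6180 = 0.5020. [A⁻]/[HA] = 10^(0.5020) = 3.18

[A⁻]/[HA] = 3.18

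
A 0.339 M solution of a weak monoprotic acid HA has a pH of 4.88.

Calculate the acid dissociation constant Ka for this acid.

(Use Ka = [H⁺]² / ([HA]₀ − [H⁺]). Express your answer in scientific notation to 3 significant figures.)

[H⁺] = 10^(−pH) = 10^(−4.88) = 1.318e-05 M. For HA ⇌ H⁺ + A⁻, Ka = [H⁺][A⁻]/[HA] = [H⁺]² / ([HA]₀ − [H⁺]) = (1.318e-05)² / (0.339 − 1.318e-05) = 5.13e-10.

K_a = 5.13e-10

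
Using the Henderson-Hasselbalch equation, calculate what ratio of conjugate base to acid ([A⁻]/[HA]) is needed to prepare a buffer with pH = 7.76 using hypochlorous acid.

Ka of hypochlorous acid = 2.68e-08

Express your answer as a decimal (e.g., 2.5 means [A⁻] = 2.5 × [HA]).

pKa = -log(2.68e-08) = 7.5719. pH = pKa + log([A⁻]/[HA]), so log([A⁻]/[HA]) = pH − pKa = 7.76 − 7.5719 = 0.1881. [A⁻]/[HA] = 10^(0.1881) = 1.54

[A⁻]/[HA] = 1.54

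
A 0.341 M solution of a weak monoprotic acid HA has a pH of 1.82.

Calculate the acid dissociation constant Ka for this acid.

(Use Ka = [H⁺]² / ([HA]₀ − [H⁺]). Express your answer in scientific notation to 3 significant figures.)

[H⁺] = 10^(−pH) = 10^(−1.82) = 1.514e-02 M. For HA ⇌ H⁺ + A⁻, Ka = [H⁺][A⁻]/[HA] = [H⁺]² / ([HA]₀ − [H⁺]) = (1.514e-02)² / (0.341 − 1.514e-02) = 7.03e-04.

K_a = 7.03e-04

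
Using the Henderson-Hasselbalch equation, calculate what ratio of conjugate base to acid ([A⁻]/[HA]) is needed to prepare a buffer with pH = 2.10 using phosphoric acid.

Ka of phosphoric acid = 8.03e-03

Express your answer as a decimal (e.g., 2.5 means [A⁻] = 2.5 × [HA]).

pKa = -log(8.03e-03) = 2.0953. pH = pKa + log([A⁻]/[HA]), so log([A⁻]/[HA]) = pH − pKa = 2.10 − 2.0953 = 0.0047. [A⁻]/[HA] = 10^(0.0047) = 1.01

[A⁻]/[HA] = 1.01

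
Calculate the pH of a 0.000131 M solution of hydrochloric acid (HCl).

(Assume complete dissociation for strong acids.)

[H⁺] = 0.000131 M for strong acid. pH = -log[H⁺] = -log(0.000131)

pH = 3.88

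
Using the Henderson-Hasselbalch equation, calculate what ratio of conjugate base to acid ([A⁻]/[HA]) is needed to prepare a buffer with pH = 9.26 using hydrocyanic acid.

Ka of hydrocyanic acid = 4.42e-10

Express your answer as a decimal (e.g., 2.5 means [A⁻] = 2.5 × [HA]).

pKa = -log(4.42e-10) = 9.3546. pH = pKa + log([A⁻]/[HA]), so log([A⁻]/[HA]) = pH − pKa = 9.26 − 9.3546 = -0.0946. [A⁻]/[HA] = 10^(-0.0946) = 0.804

[A⁻]/[HA] = 0.804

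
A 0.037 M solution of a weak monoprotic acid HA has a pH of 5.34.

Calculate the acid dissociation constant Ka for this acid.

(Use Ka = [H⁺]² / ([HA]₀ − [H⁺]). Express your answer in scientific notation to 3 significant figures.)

[H⁺] = 10^(−pH) = 10^(−5.34) = 4.571e-06 M. For HA ⇌ H⁺ + A⁻, Ka = [H⁺][A⁻]/[HA] = [H⁺]² / ([HA]₀ − [H⁺]) = (4.571e-06)² / (0.037 − 4.571e-06) = 5.65e-10.

K_a = 5.65e-10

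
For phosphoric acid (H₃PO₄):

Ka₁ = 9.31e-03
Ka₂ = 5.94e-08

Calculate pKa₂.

pKa₂ = -log(Ka₂) = -log(5.94e-08) = 7.23.

pK_{a2} = 7.23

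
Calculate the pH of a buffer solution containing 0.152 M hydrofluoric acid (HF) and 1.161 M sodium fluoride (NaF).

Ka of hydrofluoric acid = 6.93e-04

pKa = -log(6.93e-04) = 3.16. pH = pKa + log([A⁻]/[HA]) = 3.16 + log(1.161/0.152)

pH = 4.04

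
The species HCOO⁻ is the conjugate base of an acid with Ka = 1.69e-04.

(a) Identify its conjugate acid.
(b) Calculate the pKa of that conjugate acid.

(a) The conjugate acid is formed by adding one H⁺ to HCOO⁻, giving HCOOH. (b) pKa = -log(Ka) = -log(1.69e-04) = 3.77.

Conjugate acid: HCOOH; pK_a = 3.77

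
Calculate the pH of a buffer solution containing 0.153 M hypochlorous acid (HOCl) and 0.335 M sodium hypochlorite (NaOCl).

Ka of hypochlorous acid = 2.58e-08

pKa = -log(2.58e-08) = 7.59. pH = pKa + log([A⁻]/[HA]) = 7.59 + log(0.335/0.153)

pH = 7.93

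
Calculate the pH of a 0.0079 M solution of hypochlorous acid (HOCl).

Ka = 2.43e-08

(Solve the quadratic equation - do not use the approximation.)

x² + Ka×x - Ka×C = 0. Using quadratic formula: [H⁺] = 1.3843e-05

pH = 4.86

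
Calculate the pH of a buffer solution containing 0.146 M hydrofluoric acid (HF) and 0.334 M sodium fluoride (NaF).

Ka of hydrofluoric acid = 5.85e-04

pKa = -log(5.85e-04) = 3.23. pH = pKa + log([A⁻]/[HA]) = 3.23 + log(0.334/0.146)

pH = 3.59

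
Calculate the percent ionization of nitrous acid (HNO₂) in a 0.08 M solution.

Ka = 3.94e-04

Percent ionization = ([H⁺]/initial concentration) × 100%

Using Ka equilibrium: x² + Ka×x - Ka×C = 0. Solving: [H⁺] = 5.4207e-03. Percent = (5.4207e-03/0.08) × 100

Percent ionization = 6.78%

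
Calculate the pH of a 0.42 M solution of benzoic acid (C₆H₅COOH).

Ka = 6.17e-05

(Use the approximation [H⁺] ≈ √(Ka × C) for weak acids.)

[H⁺] = √(Ka × C) = √(6.17e-05 × 0.42) = 5.0906e-03. pH = -log(5.0906e-03)

pH = 2.29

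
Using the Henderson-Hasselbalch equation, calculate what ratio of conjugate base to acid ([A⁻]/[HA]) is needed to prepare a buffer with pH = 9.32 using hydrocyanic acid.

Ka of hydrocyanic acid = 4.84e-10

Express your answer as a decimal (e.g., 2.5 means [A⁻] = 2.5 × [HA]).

pKa = -log(4.84e-10) = 9.3152. pH = pKa + log([A⁻]/[HA]), so log([A⁻]/[HA]) = pH − pKa = 9.32 − 9.3152 = 0.0048. [A⁻]/[HA] = 10^(0.0048) = 1.01

[A⁻]/[HA] = 1.01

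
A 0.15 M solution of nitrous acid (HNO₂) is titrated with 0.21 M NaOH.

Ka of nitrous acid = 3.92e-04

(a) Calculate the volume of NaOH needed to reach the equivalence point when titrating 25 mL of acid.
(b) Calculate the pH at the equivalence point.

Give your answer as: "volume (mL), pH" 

moles acid = 0.15 × 25/1000 = 0.00375 mol; V_base = moles/0.21 × 1000 = 17.9 mL. At equivalence only the conjugate base is present: [A⁻] = 0.00375/0.043 = 8.7500e-02 M. Kb = Kw/Ka = 2.55e-11; [OH⁻] = √(Kb × [A⁻]) = 1.4940e-06; pOH = 5.83; pH = 14 - pOH = 8.17.

V = 17.9 mL, pH = 8.17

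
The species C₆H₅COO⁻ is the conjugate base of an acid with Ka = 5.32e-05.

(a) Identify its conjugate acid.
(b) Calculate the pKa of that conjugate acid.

(a) The conjugate acid is formed by adding one H⁺ to C₆H₅COO⁻, giving C₆H₅COOH. (b) pKa = -log(Ka) = -log(5.32e-05) = 4.27.

Conjugate acid: C₆H₅COOH; pK_a = 4.27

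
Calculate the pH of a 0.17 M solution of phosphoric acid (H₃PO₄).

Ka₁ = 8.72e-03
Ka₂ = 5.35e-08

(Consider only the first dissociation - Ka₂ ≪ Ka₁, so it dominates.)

First dissociation dominates. From Ka₁ = [H⁺][HA⁻]/[H₂A], x² + Ka₁·x − Ka₁·C = 0 with C = 0.17 M and Ka₁ = 8.72e-03. Solving: [H⁺] = (−Ka₁ + √(Ka₁² + 4·Ka₁·C)) / 2 = 3.4388e-02 M. pH = -log(3.4388e-02) = 1.46.

pH = 1.46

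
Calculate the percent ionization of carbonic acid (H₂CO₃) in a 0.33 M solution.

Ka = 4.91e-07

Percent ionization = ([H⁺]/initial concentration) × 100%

Using Ka equilibrium: x² + Ka×x - Ka×C = 0. Solving: [H⁺] = 4.0228e-04. Percent = (4.0228e-04/0.33) × 100

Percent ionization = 0.122%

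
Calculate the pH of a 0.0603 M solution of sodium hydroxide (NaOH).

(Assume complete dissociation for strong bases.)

[OH⁻] = 0.0603 M for strong base. pOH = -log[OH⁻] = 1.22, pH = 14 - pOH

pH = 12.78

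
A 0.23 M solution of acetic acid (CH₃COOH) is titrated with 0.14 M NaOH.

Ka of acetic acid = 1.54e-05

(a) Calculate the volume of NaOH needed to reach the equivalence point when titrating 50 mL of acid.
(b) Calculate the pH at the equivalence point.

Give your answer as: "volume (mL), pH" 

moles acid = 0.23 × 50/1000 = 0.0115 mol; V_base = moles/0.14 × 1000 = 82.1 mL. At equivalence only the conjugate base is present: [A⁻] = 0.0115/0.132 = 8.7027e-02 M. Kb = Kw/Ka = 6.49e-10; [OH⁻] = √(Kb × [A⁻]) = 7.5174e-06; pOH = 5.12; pH = 14 - pOH = 8.88.

V = 82.1 mL, pH = 8.88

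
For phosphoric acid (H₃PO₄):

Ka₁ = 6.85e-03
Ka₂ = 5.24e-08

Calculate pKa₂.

pKa₂ = -log(Ka₂) = -log(5.24e-08) = 7.28.

pK_{a2} = 7.28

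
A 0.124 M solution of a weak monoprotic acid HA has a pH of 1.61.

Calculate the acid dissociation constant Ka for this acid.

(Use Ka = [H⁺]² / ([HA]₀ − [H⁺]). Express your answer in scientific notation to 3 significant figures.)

[H⁺] = 10^(−pH) = 10^(−1.61) = 2.455e-02 M. For HA ⇌ H⁺ + A⁻, Ka = [H⁺][A⁻]/[HA] = [H⁺]² / ([HA]₀ − [H⁺]) = (2.455e-02)² / (0.124 − 2.455e-02) = 6.06e-03.

K_a = 6.06e-03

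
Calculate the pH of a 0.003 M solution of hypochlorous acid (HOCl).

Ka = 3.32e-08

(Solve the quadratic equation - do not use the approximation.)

x² + Ka×x - Ka×C = 0. Using quadratic formula: [H⁺] = 9.9634e-06

pH = 5.00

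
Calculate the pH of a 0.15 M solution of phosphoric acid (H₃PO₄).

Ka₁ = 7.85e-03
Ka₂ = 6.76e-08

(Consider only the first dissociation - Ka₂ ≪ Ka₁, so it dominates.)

First dissociation dominates. From Ka₁ = [H⁺][HA⁻]/[H₂A], x² + Ka₁·x − Ka₁·C = 0 with C = 0.15 M and Ka₁ = 7.85e-03. Solving: [H⁺] = (−Ka₁ + √(Ka₁² + 4·Ka₁·C)) / 2 = 3.0613e-02 M. pH = -log(3.0613e-02) = 1.51.

pH = 1.51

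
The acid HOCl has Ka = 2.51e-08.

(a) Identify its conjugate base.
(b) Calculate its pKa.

(a) The conjugate base is formed by removing one H⁺ from HOCl, giving OCl⁻. (b) pKa = -log(Ka) = -log(2.51e-08) = 7.60.

Conjugate base: OCl⁻; pK_a = 7.60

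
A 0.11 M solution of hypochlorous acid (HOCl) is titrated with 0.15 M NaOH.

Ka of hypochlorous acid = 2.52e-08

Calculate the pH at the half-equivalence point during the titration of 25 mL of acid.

At half-equivalence [HA] = [A⁻], so Henderson-Hasselbalch gives pH = pKa = -log(2.52e-08) = 7.60.

pH = pKa = 7.60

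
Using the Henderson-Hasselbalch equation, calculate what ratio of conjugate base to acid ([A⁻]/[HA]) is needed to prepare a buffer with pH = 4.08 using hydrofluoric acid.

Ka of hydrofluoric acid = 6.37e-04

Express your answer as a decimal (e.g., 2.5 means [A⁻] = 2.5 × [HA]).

pKa = -log(6.37e-04) = 3.1959. pH = pKa + log([A⁻]/[HA]), so log([A⁻]/[HA]) = pH − pKa = 4.08 − 3.1959 = 0.8841. [A⁻]/[HA] = 10^(0.8841) = 7.66

[A⁻]/[HA] = 7.66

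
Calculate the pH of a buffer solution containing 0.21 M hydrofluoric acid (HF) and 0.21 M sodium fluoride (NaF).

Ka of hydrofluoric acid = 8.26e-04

pKa = -log(8.26e-04) = 3.08. pH = pKa + log([A⁻]/[HA]) = 3.08 + log(0.21/0.21)

pH = 3.08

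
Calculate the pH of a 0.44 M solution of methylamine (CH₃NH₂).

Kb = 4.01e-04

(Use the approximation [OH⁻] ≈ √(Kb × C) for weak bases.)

[OH⁻] = √(Kb × C) = √(4.01e-04 × 0.44) = 1.3283e-02. pOH = 1.88, pH = 14 - pOH

pH = 12.12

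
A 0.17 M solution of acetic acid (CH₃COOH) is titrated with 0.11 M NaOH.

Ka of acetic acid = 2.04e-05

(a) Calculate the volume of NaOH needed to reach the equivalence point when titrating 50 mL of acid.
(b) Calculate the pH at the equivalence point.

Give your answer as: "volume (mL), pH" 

moles acid = 0.17 × 50/1000 = 0.0085 mol; V_base = moles/0.11 × 1000 = 77.3 mL. At equivalence only the conjugate base is present: [A⁻] = 0.0085/0.127 = 6.6786e-02 M. Kb = Kw/Ka = 4.90e-10; [OH⁻] = √(Kb × [A⁻]) = 5.7217e-06; pOH = 5.24; pH = 14 - pOH = 8.76.

V = 77.3 mL, pH = 8.76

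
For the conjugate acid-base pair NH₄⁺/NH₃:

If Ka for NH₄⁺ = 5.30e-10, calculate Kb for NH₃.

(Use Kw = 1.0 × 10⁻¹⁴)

For a conjugate pair Ka × Kb = Kw, so Kb = Kw/Ka = 1.0 × 10⁻¹⁴ / 5.30e-10 = 1.89e-05.

K_b = 1.89e-05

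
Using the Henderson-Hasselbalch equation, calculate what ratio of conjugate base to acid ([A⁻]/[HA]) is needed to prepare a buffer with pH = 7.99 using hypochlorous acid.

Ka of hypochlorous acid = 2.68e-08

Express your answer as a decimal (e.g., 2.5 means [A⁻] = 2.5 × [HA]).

pKa = -log(2.68e-08) = 7.5719. pH = pKa + log([A⁻]/[HA]), so log([A⁻]/[HA]) = pH − pKa = 7.99 − 7.5719 = 0.4181. [A⁻]/[HA] = 10^(0.4181) = 2.62

[A⁻]/[HA] = 2.62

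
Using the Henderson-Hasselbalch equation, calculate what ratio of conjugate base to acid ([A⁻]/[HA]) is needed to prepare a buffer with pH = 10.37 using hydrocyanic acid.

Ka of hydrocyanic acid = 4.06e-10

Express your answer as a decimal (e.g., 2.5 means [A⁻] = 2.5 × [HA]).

pKa = -log(4.06e-10) = 9.3915. pH = pKa + log([A⁻]/[HA]), so log([A⁻]/[HA]) = pH − pKa = 10.37 − 9.3915 = 0.9785. [A⁻]/[HA] = 10^(0.9785) = 9.52

[A⁻]/[HA] = 9.52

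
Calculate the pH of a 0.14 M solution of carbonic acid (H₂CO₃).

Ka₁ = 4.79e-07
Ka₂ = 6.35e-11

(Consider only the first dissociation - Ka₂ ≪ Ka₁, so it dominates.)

First dissociation dominates. From Ka₁ = [H⁺][HA⁻]/[H₂A], x² + Ka₁·x − Ka₁·C = 0 with C = 0.14 M and Ka₁ = 4.79e-07. Solving: [H⁺] = (−Ka₁ + √(Ka₁² + 4·Ka₁·C)) / 2 = 2.5872e-04 M. pH = -log(2.5872e-04) = 3.59.

pH = 3.59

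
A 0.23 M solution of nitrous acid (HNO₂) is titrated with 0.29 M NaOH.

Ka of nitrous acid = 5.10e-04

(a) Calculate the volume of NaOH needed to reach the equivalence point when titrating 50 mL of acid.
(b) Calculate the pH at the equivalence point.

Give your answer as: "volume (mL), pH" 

moles acid = 0.23 × 50/1000 = 0.0115 mol; V_base = moles/0.29 × 1000 = 39.7 mL. At equivalence only the conjugate base is present: [A⁻] = 0.0115/0.090 = 1.2827e-01 M. Kb = Kw/Ka = 1.96e-11; [OH⁻] = √(Kb × [A⁻]) = 1.5859e-06; pOH = 5.80; pH = 14 - pOH = 8.20.

V = 39.7 mL, pH = 8.20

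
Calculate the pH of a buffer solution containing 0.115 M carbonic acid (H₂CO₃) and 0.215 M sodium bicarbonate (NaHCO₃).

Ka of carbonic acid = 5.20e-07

pKa = -log(5.20e-07) = 6.28. pH = pKa + log([A⁻]/[HA]) = 6.28 + log(0.215/0.115)

pH = 6.56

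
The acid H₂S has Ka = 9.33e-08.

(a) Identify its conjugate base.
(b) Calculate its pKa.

(a) The conjugate base is formed by removing one H⁺ from H₂S, giving HS⁻. (b) pKa = -log(Ka) = -log(9.33e-08) = 7.03.

Conjugate base: HS⁻; pK_a = 7.03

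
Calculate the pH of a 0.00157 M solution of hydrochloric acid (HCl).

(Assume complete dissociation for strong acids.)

[H⁺] = 0.00157 M for strong acid. pH = -log[H⁺] = -log(0.00157)

pH = 2.80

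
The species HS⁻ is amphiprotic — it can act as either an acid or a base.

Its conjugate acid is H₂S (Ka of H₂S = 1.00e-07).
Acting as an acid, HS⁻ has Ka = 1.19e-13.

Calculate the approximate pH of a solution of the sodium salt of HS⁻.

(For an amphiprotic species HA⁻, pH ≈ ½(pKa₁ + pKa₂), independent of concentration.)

pKa₁ = -log(1.00e-07) = 7.00; pKa₂ = -log(1.19e-13) = 12.92. For an amphiprotic species, pH ≈ ½(pKa₁ + pKa₂) = ½(7.00 + 12.92) = 9.96.

pH = 9.96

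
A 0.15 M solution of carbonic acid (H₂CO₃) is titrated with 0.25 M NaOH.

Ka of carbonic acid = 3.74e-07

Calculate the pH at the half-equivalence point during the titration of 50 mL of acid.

At half-equivalence [HA] = [A⁻], so Henderson-Hasselbalch gives pH = pKa = -log(3.74e-07) = 6.43.

pH = pKa = 6.43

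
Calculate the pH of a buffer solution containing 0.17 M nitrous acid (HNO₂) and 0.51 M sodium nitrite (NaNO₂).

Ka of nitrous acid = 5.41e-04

pKa = -log(5.41e-04) = 3.27. pH = pKa + log([A⁻]/[HA]) = 3.27 + log(0.51/0.17)

pH = 3.74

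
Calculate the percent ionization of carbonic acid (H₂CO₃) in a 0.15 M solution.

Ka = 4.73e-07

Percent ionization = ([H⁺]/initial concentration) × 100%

Using Ka equilibrium: x² + Ka×x - Ka×C = 0. Solving: [H⁺] = 2.6613e-04. Percent = (2.6613e-04/0.15) × 100

Percent ionization = 0.177%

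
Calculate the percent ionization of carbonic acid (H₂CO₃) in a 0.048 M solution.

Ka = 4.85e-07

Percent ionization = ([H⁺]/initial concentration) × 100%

Using Ka equilibrium: x² + Ka×x - Ka×C = 0. Solving: [H⁺] = 1.5234e-04. Percent = (1.5234e-04/0.048) × 100

Percent ionization = 0.317%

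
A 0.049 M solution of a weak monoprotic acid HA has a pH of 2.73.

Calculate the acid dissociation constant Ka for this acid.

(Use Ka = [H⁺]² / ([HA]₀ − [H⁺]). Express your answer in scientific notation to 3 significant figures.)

[H⁺] = 10^(−pH) = 10^(−2.73) = 1.862e-03 M. For HA ⇌ H⁺ + A⁻, Ka = [H⁺][A⁻]/[HA] = [H⁺]² / ([HA]₀ − [H⁺]) = (1.862e-03)² / (0.049 − 1.862e-03) = 7.36e-05.

K_a = 7.36e-05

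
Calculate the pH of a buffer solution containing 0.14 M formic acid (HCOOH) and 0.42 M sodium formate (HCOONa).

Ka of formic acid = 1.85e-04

pKa = -log(1.85e-04) = 3.73. pH = pKa + log([A⁻]/[HA]) = 3.73 + log(0.42/0.14)

pH = 4.21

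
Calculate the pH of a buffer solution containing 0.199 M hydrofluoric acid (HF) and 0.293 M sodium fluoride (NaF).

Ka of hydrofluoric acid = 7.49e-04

pKa = -log(7.49e-04) = 3.13. pH = pKa + log([A⁻]/[HA]) = 3.13 + log(0.293/0.199)

pH = 3.29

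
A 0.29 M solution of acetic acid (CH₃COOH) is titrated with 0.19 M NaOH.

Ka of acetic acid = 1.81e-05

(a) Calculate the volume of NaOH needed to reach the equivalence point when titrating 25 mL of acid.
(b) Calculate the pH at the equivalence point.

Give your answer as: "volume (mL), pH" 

moles acid = 0.29 × 25/1000 = 0.00725 mol; V_base = moles/0.19 × 1000 = 38.2 mL. At equivalence only the conjugate base is present: [A⁻] = 0.00725/0.063 = 1.1479e-01 M. Kb = Kw/Ka = 5.52e-10; [OH⁻] = √(Kb × [A⁻]) = 7.9637e-06; pOH = 5.10; pH = 14 - pOH = 8.90.

V = 38.2 mL, pH = 8.90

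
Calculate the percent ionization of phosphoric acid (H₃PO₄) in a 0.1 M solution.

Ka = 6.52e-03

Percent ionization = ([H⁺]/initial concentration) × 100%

Using Ka equilibrium: x² + Ka×x - Ka×C = 0. Solving: [H⁺] = 2.2482e-02. Percent = (2.2482e-02/0.1) × 100

Percent ionization = 22.5%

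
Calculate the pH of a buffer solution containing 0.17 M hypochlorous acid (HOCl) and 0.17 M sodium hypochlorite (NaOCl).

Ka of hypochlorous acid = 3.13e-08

pKa = -log(3.13e-08) = 7.50. pH = pKa + log([A⁻]/[HA]) = 7.50 + log(0.17/0.17)

pH = 7.50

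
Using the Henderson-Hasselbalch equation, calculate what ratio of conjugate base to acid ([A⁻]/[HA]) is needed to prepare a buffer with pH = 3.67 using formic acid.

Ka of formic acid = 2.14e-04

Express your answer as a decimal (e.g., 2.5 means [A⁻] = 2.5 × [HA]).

pKa = -log(2.14e-04) = 3.6696. pH = pKa + log([A⁻]/[HA]), so log([A⁻]/[HA]) = pH − pKa = 3.67 − 3.6696 = 0.0004. [A⁻]/[HA] = 10^(0.0004) = 1.00

[A⁻]/[HA] = 1.00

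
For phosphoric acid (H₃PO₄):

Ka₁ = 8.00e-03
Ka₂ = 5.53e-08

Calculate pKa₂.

pKa₂ = -log(Ka₂) = -log(5.53e-08) = 7.26.

pK_{a2} = 7.26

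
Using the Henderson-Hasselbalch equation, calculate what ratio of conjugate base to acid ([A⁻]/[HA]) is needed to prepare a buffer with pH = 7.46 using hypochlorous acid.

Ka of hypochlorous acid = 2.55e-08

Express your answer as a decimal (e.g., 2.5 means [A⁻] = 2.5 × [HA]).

pKa = -log(2.55e-08) = 7.5935. pH = pKa + log([A⁻]/[HA]), so log([A⁻]/[HA]) = pH − pKa = 7.46 − 7.5935 = -0.1335. [A⁻]/[HA] = 10^(-0.1335) = 0.735

[A⁻]/[HA] = 0.735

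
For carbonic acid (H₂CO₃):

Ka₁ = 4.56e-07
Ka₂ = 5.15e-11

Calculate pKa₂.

pKa₂ = -log(Ka₂) = -log(5.15e-11) = 10.29.

pK_{a2} = 10.29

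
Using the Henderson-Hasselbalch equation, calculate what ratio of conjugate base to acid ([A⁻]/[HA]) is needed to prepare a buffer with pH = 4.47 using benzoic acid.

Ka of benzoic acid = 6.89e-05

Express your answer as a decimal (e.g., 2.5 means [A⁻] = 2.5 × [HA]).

pKa = -log(6.89e-05) = 4.1618. pH = pKa + log([A⁻]/[HA]), so log([A⁻]/[HA]) = pH − pKa = 4.47 − 4.1618 = 0.3082. [A⁻]/[HA] = 10^(0.3082) = 2.03

[A⁻]/[HA] = 2.03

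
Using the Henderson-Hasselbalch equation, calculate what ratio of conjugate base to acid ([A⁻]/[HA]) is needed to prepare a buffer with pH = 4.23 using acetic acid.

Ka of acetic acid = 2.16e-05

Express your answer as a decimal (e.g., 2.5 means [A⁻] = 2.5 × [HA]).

pKa = -log(2.16e-05) = 4.6655. pH = pKa + log([A⁻]/[HA]), so log([A⁻]/[HA]) = pH − pKa = 4.23 − 4.6655 = -0.4355. [A⁻]/[HA] = 10^(-0.4355) = 0.367

[A⁻]/[HA] = 0.367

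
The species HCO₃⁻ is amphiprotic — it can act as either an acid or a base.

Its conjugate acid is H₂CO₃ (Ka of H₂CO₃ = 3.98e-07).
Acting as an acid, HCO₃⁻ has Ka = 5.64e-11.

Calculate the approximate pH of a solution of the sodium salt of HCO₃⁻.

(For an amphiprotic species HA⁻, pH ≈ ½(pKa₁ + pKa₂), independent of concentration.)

pKa₁ = -log(3.98e-07) = 6.40; pKa₂ = -log(5.64e-11) = 10.25. For an amphiprotic species, pH ≈ ½(pKa₁ + pKa₂) = ½(6.40 + 10.25) = 8.32.

pH = 8.32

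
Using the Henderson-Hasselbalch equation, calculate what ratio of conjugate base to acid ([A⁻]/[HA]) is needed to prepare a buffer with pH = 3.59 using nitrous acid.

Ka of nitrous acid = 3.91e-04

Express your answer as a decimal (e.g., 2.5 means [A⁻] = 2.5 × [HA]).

pKa = -log(3.91e-04) = 3.4078. pH = pKa + log([A⁻]/[HA]), so log([A⁻]/[HA]) = pH − pKa = 3.59 − 3.4078 = 0.1822. [A⁻]/[HA] = 10^(0.1822) = 1.52

[A⁻]/[HA] = 1.52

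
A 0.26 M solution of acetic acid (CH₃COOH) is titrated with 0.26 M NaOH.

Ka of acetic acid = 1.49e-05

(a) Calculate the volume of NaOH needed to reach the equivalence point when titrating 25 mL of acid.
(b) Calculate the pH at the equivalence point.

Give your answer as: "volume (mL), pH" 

moles acid = 0.26 × 25/1000 = 0.0065 mol; V_base = moles/0.26 × 1000 = 25.0 mL. At equivalence only the conjugate base is present: [A⁻] = 0.0065/0.050 = 1.3000e-01 M. Kb = Kw/Ka = 6.71e-10; [OH⁻] = √(Kb × [A⁻]) = 9.3407e-06; pOH = 5.03; pH = 14 - pOH = 8.97.

V = 25.0 mL, pH = 8.97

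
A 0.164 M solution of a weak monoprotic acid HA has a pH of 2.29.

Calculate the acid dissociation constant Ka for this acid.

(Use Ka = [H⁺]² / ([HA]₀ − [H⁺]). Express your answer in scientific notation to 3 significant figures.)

[H⁺] = 10^(−pH) = 10^(−2.29) = 5.129e-03 M. For HA ⇌ H⁺ + A⁻, Ka = [H⁺][A⁻]/[HA] = [H⁺]² / ([HA]₀ − [H⁺]) = (5.129e-03)² / (0.164 − 5.129e-03) = 1.66e-04.

K_a = 1.66e-04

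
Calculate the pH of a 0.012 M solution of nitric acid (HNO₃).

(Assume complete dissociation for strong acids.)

[H⁺] = 0.012 M for strong acid. pH = -log[H⁺] = -log(0.012)

pH = 1.92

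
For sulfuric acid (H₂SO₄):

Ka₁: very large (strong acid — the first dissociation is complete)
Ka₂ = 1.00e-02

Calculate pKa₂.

pKa₂ = -log(Ka₂) = -log(1.00e-02) = 2.00.

pK_{a2} = 2.00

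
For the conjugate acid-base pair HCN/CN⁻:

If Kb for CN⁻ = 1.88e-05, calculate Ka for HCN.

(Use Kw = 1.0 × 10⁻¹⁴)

For a conjugate pair Ka × Kb = Kw, so Ka = Kw/Kb = 1.0 × 10⁻¹⁴ / 1.88e-05 = 5.32e-10.

K_a = 5.32e-10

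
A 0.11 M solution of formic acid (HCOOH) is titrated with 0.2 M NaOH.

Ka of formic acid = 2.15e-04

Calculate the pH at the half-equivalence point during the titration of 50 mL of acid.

At half-equivalence [HA] = [A⁻], so Henderson-Hasselbalch gives pH = pKa = -log(2.15e-04) = 3.67.

pH = pKa = 3.67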